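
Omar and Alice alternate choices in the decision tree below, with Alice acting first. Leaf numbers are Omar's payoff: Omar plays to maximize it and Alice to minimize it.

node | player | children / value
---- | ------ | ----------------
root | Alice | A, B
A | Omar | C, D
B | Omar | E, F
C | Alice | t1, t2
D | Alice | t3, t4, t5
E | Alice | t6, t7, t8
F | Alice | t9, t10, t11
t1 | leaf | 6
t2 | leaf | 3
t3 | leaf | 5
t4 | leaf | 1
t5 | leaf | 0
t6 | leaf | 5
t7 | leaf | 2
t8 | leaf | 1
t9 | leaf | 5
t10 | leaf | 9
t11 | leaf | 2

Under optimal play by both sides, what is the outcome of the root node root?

2

C (Alice): min(6, 3) = 3
D (Alice): min(5, 1, 0) = 0
A (Omar): max(3, 0) = 3
E (Alice): min(5, 2, 1) = 1
F (Alice): min(5, 9, 2) = 2
B (Omar): max(1, 2) = 2
root (Alice): min(3, 2) = 2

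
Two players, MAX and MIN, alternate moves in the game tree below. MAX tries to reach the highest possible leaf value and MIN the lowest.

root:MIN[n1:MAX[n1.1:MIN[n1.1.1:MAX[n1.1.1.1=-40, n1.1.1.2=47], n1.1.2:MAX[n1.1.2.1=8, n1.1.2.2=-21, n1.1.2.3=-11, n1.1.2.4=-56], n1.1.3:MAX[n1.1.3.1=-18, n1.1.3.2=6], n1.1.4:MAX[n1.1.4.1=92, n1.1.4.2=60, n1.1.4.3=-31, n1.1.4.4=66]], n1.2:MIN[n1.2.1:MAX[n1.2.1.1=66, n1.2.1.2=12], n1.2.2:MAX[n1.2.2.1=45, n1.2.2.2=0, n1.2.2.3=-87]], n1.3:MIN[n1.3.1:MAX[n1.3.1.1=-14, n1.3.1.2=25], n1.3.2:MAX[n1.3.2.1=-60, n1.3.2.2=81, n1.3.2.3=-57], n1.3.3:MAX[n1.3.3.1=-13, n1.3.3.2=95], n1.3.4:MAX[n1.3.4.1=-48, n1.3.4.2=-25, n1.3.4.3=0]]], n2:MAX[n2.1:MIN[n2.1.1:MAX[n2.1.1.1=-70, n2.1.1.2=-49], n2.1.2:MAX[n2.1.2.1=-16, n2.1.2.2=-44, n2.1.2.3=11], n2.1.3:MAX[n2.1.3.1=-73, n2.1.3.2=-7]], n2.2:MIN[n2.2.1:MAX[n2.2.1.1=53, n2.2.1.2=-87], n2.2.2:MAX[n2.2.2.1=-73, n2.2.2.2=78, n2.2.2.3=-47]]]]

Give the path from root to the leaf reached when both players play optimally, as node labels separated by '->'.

n1.1.1 (MAX): max(-40, 47) = 47
n1.1.2 (MAX): max(8, -21, -11, -56) = 8
n1.1.3 (MAX): max(-18, 6) = 6
n1.1.4 (MAX): max(92, 60, -31, 66) = 92
n1.1 (MIN): min(47, 8, 6, 92) = 6
n1.2.1 (MAX): max(66, 12) = 66
n1.2.2 (MAX): max(45, 0, -87) = 45
n1.2 (MIN): min(66, 45) = 45
n1.3.1 (MAX): max(-14, 25) = 25
n1.3.2 (MAX): max(-60, 81, -57) = 81
n1.3.3 (MAX): max(-13, 95) = 95
n1.3.4 (MAX): max(-48, -25, 0) = 0
n1.3 (MIN): min(25, 81, 95, 0) = 0
n1 (MAX): max(6, 45, 0) = 45
n2.1.1 (MAX): max(-70, -49) = -49
n2.1.2 (MAX): max(-16, -44, 11) = 11
n2.1.3 (MAX): max(-73, -7) = -7
n2.1 (MIN): min(-49, 11, -7) = -49
n2.2.1 (MAX): max(53, -87) = 53
n2.2.2 (MAX): max(-73, 78, -47) = 78
n2.2 (MIN): min(53, 78) = 53
n2 (MAX): max(-49, 53) = 53
root (MIN): min(45, 53) = 45
At root, MIN picks n1 (lowest: 45).
At n1, MAX picks n1.2 (highest: 45).
At n1.2, MIN picks n1.2.2 (lowest: 45).
At n1.2.2, MAX picks n1.2.2.1 (highest: 45).
Terminal value 45.

root -> n1 -> n1.2 -> n1.2.2 -> n1.2.2.1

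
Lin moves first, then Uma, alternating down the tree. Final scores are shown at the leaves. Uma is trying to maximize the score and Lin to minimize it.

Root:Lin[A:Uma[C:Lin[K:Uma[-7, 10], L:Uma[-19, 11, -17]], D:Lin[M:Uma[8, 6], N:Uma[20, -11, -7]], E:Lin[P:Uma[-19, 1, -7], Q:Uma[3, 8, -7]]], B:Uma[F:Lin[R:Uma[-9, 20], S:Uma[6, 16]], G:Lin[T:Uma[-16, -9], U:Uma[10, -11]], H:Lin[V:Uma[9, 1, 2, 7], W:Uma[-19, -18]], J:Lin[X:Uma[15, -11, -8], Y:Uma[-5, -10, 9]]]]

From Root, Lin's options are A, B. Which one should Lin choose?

A

K (Uma): max(-7, 10) = 10
L (Uma): max(-19, 11, -17) = 11
C (Lin): min(10, 11) = 10
M (Uma): max(8, 6) = 8
N (Uma): max(20, -11, -7) = 20
D (Lin): min(8, 20) = 8
P (Uma): max(-19, 1, -7) = 1
Q (Uma): max(3, 8, -7) = 8
E (Lin): min(1, 8) = 1
A (Uma): max(10, 8, 1) = 10
R (Uma): max(-9, 20) = 20
S (Uma): max(6, 16) = 16
F (Lin): min(20, 16) = 16
T (Uma): max(-16, -9) = -9
U (Uma): max(10, -11) = 10
G (Lin): min(-9, 10) = -9
V (Uma): max(9, 1, 2, 7) = 9
W (Uma): max(-19, -18) = -18
H (Lin): min(9, -18) = -18
X (Uma): max(15, -11, -8) = 15
Y (Uma): max(-5, -10, 9) = 9
J (Lin): min(15, 9) = 9
B (Uma): max(16, -9, -18, 9) = 16
Root (Lin): min(10, 16) = 10
Lin at Root wants the lowest of {A=10, B=16}, so chooses A.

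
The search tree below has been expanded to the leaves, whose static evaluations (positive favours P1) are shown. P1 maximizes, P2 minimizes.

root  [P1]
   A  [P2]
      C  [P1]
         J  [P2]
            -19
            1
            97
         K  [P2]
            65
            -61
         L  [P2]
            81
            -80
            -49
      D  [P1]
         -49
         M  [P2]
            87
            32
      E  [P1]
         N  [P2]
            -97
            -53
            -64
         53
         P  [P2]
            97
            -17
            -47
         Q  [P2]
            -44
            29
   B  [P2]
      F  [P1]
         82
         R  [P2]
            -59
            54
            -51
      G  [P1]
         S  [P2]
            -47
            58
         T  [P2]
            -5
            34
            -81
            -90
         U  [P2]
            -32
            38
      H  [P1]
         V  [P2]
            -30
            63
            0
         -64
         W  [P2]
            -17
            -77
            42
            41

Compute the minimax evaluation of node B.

-32

R (P2): min(-59, 54, -51) = -59
F (P1): max(82, -59) = 82
S (P2): min(-47, 58) = -47
T (P2): min(-5, 34, -81, -90) = -90
U (P2): min(-32, 38) = -32
G (P1): max(-47, -90, -32) = -32
V (P2): min(-30, 63, 0) = -30
W (P2): min(-17, -77, 42, 41) = -77
H (P1): max(-30, -64, -77) = -30
B (P2): min(82, -32, -30) = -32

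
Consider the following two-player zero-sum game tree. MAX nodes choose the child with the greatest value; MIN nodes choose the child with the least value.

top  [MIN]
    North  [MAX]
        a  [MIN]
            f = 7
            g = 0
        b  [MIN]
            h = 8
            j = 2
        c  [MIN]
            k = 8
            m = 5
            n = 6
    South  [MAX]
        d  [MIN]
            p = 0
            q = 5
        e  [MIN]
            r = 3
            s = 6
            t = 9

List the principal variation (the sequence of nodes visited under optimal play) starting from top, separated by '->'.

a (MIN): min(7, 0) = 0
b (MIN): min(8, 2) = 2
c (MIN): min(8, 5, 6) = 5
North (MAX): max(0, 2, 5) = 5
d (MIN): min(0, 5) = 0
e (MIN): min(3, 6, 9) = 3
South (MAX): max(0, 3) = 3
top (MIN): min(5, 3) = 3
At top, MIN picks South (lowest: 3).
At South, MAX picks e (highest: 3).
At e, MIN picks r (lowest: 3).
Terminal value 3.

top -> South -> e -> r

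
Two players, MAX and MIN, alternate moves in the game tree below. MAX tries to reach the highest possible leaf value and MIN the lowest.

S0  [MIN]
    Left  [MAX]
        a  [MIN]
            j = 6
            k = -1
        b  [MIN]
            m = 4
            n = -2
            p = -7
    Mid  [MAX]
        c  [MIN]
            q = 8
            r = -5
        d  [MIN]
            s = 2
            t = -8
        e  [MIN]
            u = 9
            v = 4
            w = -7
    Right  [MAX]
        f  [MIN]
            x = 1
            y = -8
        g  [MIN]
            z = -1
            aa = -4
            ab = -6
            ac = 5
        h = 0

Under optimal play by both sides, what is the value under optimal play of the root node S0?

a (MIN): min(6, -1) = -1
b (MIN): min(4, -2, -7) = -7
Left (MAX): max(-1, -7) = -1
c (MIN): min(8, -5) = -5
d (MIN): min(2, -8) = -8
e (MIN): min(9, 4, -7) = -7
Mid (MAX): max(-5, -8, -7) = -5
f (MIN): min(1, -8) = -8
g (MIN): min(-1, -4, -6, 5) = -6
Right (MAX): max(-8, -6, 0) = 0
S0 (MIN): min(-1, -5, 0) = -5

-5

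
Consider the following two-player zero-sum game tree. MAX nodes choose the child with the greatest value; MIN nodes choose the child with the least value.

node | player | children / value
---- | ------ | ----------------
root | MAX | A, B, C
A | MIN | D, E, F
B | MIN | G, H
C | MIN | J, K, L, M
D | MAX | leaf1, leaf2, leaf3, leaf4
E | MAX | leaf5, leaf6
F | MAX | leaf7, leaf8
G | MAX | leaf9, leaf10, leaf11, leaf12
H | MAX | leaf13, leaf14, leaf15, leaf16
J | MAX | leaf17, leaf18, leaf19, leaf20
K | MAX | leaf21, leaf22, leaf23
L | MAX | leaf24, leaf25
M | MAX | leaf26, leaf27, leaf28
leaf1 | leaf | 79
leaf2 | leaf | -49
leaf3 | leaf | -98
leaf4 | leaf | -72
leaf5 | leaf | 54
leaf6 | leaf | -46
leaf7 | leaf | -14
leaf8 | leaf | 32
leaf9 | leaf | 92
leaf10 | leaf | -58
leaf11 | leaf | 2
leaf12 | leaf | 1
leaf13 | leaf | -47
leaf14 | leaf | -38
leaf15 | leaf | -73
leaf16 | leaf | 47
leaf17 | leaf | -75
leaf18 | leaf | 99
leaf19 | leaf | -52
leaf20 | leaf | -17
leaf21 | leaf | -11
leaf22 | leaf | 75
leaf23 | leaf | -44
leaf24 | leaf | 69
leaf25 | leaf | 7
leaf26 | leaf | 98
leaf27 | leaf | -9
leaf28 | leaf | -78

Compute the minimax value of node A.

32

D (MAX): max(79, -49, -98, -72) = 79
E (MAX): max(54, -46) = 54
F (MAX): max(-14, 32) = 32
A (MIN): min(79, 54, 32) = 32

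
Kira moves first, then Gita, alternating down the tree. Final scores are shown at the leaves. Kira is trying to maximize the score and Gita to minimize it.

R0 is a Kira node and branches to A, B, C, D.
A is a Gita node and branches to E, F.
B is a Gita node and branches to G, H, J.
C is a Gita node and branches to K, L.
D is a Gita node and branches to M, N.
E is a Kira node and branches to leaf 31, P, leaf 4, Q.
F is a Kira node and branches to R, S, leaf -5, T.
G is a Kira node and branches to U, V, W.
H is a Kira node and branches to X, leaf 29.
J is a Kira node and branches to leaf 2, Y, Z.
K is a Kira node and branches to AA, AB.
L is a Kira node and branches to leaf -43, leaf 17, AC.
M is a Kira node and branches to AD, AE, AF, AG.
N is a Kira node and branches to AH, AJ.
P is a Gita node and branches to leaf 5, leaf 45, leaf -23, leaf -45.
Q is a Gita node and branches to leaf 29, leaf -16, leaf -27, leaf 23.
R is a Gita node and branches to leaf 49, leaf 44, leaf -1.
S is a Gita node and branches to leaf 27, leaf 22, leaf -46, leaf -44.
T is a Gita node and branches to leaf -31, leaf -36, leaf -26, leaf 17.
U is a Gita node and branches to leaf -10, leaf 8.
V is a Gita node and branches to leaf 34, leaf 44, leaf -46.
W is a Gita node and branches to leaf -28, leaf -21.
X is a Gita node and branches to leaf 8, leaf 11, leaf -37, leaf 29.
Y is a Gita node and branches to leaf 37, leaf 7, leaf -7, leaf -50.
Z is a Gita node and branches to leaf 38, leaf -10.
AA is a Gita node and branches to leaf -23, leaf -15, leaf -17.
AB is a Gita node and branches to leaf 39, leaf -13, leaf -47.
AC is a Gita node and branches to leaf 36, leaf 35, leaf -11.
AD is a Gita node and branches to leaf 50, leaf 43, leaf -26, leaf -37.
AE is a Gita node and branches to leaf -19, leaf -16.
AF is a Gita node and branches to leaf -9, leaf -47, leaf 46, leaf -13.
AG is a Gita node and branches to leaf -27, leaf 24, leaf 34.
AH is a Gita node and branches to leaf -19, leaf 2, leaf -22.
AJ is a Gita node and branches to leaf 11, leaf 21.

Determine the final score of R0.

-1

P (Gita): min(5, 45, -23, -45) = -45
Q (Gita): min(29, -16, -27, 23) = -27
E (Kira): max(31, -45, 4, -27) = 31
R (Gita): min(49, 44, -1) = -1
S (Gita): min(27, 22, -46, -44) = -46
T (Gita): min(-31, -36, -26, 17) = -36
F (Kira): max(-1, -46, -5, -36) = -1
A (Gita): min(31, -1) = -1
U (Gita): min(-10, 8) = -10
V (Gita): min(34, 44, -46) = -46
W (Gita): min(-28, -21) = -28
G (Kira): max(-10, -46, -28) = -10
X (Gita): min(8, 11, -37, 29) = -37
H (Kira): max(-37, 29) = 29
Y (Gita): min(37, 7, -7, -50) = -50
Z (Gita): min(38, -10) = -10
J (Kira): max(2, -50, -10) = 2
B (Gita): min(-10, 29, 2) = -10
AA (Gita): min(-23, -15, -17) = -23
AB (Gita): min(39, -13, -47) = -47
K (Kira): max(-23, -47) = -23
AC (Gita): min(36, 35, -11) = -11
L (Kira): max(-43, 17, -11) = 17
C (Gita): min(-23, 17) = -23
AD (Gita): min(50, 43, -26, -37) = -37
AE (Gita): min(-19, -16) = -19
AF (Gita): min(-9, -47, 46, -13) = -47
AG (Gita): min(-27, 24, 34) = -27
M (Kira): max(-37, -19, -47, -27) = -19
AH (Gita): min(-19, 2, -22) = -22
AJ (Gita): min(11, 21) = 11
N (Kira): max(-22, 11) = 11
D (Gita): min(-19, 11) = -19
R0 (Kira): max(-1, -10, -23, -19) = -1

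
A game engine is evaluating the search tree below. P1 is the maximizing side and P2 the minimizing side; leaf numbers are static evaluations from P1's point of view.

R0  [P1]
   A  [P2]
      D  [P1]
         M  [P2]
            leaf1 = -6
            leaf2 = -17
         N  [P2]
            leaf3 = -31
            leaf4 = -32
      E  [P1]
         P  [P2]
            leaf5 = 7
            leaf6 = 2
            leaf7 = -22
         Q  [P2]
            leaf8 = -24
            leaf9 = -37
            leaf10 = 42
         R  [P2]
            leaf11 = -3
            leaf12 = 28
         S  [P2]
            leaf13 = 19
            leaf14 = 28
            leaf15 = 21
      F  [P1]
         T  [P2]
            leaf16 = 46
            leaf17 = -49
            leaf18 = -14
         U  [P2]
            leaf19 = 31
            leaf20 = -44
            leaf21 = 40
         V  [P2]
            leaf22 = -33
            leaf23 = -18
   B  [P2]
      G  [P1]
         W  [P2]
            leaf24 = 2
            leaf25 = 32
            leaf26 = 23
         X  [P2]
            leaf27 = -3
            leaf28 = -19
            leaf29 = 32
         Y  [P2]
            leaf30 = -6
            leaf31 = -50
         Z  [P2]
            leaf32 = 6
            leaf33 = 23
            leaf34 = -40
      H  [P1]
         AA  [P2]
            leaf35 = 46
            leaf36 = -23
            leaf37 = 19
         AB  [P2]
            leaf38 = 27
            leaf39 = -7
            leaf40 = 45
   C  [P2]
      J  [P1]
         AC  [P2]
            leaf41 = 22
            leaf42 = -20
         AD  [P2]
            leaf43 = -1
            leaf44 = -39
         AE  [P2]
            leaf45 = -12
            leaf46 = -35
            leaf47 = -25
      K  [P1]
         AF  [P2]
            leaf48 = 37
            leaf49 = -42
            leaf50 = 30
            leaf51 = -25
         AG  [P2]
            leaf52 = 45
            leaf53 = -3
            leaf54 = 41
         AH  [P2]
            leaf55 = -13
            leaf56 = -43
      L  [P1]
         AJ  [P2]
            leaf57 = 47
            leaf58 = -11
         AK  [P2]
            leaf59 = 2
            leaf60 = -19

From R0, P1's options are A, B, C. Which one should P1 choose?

M (P2): min(-6, -17) = -17
N (P2): min(-31, -32) = -32
D (P1): max(-17, -32) = -17
P (P2): min(7, 2, -22) = -22
Q (P2): min(-24, -37, 42) = -37
R (P2): min(-3, 28) = -3
S (P2): min(19, 28, 21) = 19
E (P1): max(-22, -37, -3, 19) = 19
T (P2): min(46, -49, -14) = -49
U (P2): min(31, -44, 40) = -44
V (P2): min(-33, -18) = -33
F (P1): max(-49, -44, -33) = -33
A (P2): min(-17, 19, -33) = -33
W (P2): min(2, 32, 23) = 2
X (P2): min(-3, -19, 32) = -19
Y (P2): min(-6, -50) = -50
Z (P2): min(6, 23, -40) = -40
G (P1): max(2, -19, -50, -40) = 2
AA (P2): min(46, -23, 19) = -23
AB (P2): min(27, -7, 45) = -7
H (P1): max(-23, -7) = -7
B (P2): min(2, -7) = -7
AC (P2): min(22, -20) = -20
AD (P2): min(-1, -39) = -39
AE (P2): min(-12, -35, -25) = -35
J (P1): max(-20, -39, -35) = -20
AF (P2): min(37, -42, 30, -25) = -42
AG (P2): min(45, -3, 41) = -3
AH (P2): min(-13, -43) = -43
K (P1): max(-42, -3, -43) = -3
AJ (P2): min(47, -11) = -11
AK (P2): min(2, -19) = -19
L (P1): max(-11, -19) = -11
C (P2): min(-20, -3, -11) = -20
R0 (P1): max(-33, -7, -20) = -7
P1 at R0 wants the highest of {A=-33, B=-7, C=-20}, so chooses B.

B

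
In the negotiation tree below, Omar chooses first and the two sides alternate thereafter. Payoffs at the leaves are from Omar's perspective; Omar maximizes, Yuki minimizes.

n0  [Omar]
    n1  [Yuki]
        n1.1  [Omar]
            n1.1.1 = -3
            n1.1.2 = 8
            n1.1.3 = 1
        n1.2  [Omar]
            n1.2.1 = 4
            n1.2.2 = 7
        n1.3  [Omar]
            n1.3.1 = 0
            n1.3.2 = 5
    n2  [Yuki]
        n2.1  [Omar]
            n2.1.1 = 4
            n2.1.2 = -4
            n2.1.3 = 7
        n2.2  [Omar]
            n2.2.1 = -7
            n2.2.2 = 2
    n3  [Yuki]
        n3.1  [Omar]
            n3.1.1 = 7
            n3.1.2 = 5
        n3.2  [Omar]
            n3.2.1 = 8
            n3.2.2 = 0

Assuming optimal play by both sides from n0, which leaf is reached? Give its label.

n3.1.1

n1.1 (Omar): max(-3, 8, 1) = 8
n1.2 (Omar): max(4, 7) = 7
n1.3 (Omar): max(0, 5) = 5
n1 (Yuki): min(8, 7, 5) = 5
n2.1 (Omar): max(4, -4, 7) = 7
n2.2 (Omar): max(-7, 2) = 2
n2 (Yuki): min(7, 2) = 2
n3.1 (Omar): max(7, 5) = 7
n3.2 (Omar): max(8, 0) = 8
n3 (Yuki): min(7, 8) = 7
n0 (Omar): max(5, 2, 7) = 7
At n0, Omar picks n3 (highest: 7).
At n3, Yuki picks n3.1 (lowest: 7).
At n3.1, Omar picks n3.1.1 (highest: 7).
Terminal value 7.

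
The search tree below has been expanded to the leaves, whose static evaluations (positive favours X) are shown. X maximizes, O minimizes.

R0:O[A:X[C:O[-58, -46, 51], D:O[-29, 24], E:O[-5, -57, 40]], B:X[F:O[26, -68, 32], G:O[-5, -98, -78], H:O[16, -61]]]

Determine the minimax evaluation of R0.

C (O): min(-58, -46, 51) = -58
D (O): min(-29, 24) = -29
E (O): min(-5, -57, 40) = -57
A (X): max(-58, -29, -57) = -29
F (O): min(26, -68, 32) = -68
G (O): min(-5, -98, -78) = -98
H (O): min(16, -61) = -61
B (X): max(-68, -98, -61) = -61
R0 (O): min(-29, -61) = -61

-61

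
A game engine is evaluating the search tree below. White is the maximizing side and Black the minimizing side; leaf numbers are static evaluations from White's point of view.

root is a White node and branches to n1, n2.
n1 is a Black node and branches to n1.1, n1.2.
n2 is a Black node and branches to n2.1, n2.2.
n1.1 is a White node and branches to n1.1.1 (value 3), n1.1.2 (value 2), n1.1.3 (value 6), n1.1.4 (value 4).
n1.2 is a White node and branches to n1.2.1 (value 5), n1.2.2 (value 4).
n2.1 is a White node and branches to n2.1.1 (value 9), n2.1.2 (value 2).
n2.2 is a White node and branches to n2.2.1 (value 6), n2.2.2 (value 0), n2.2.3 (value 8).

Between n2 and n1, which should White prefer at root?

n2.1 (White): max(9, 2) = 9
n2.2 (White): max(6, 0, 8) = 8
n2 (Black): min(9, 8) = 8
n1.1 (White): max(3, 2, 6, 4) = 6
n1.2 (White): max(5, 4) = 5
n1 (Black): min(6, 5) = 5
White prefers the higher value; n2=8, n1=5. n2 is better since 8 > 5.

n2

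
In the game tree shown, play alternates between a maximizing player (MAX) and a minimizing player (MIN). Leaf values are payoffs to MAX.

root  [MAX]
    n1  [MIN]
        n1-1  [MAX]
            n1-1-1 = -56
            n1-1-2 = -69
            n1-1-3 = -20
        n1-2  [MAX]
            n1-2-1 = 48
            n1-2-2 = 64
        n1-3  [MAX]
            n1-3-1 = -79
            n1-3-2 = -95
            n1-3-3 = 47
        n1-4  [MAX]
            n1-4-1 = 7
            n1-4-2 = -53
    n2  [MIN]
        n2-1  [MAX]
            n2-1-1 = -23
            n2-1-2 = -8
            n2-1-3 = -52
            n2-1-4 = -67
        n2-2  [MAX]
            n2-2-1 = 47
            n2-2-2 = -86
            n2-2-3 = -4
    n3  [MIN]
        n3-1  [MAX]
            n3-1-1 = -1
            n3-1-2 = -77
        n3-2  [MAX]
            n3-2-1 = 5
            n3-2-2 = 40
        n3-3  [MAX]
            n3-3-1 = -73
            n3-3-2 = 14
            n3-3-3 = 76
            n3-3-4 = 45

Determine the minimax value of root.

n1-1 (MAX): max(-56, -69, -20) = -20
n1-2 (MAX): max(48, 64) = 64
n1-3 (MAX): max(-79, -95, 47) = 47
n1-4 (MAX): max(7, -53) = 7
n1 (MIN): min(-20, 64, 47, 7) = -20
n2-1 (MAX): max(-23, -8, -52, -67) = -8
n2-2 (MAX): max(47, -86, -4) = 47
n2 (MIN): min(-8, 47) = -8
n3-1 (MAX): max(-1, -77) = -1
n3-2 (MAX): max(5, 40) = 40
n3-3 (MAX): max(-73, 14, 76, 45) = 76
n3 (MIN): min(-1, 40, 76) = -1
root (MAX): max(-20, -8, -1) = -1

-1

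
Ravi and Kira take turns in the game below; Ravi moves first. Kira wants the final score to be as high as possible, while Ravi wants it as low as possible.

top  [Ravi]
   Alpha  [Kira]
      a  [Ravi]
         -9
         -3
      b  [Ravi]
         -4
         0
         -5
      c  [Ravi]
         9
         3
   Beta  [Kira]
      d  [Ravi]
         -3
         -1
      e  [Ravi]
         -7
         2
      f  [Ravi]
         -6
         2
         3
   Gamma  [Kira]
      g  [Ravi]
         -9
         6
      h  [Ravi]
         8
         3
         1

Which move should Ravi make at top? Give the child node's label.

a (Ravi): min(-9, -3) = -9
b (Ravi): min(-4, 0, -5) = -5
c (Ravi): min(9, 3) = 3
Alpha (Kira): max(-9, -5, 3) = 3
d (Ravi): min(-3, -1) = -3
e (Ravi): min(-7, 2) = -7
f (Ravi): min(-6, 2, 3) = -6
Beta (Kira): max(-3, -7, -6) = -3
g (Ravi): min(-9, 6) = -9
h (Ravi): min(8, 3, 1) = 1
Gamma (Kira): max(-9, 1) = 1
top (Ravi): min(3, -3, 1) = -3
Ravi at top wants the lowest of {Alpha=3, Beta=-3, Gamma=1}, so chooses Beta.

Beta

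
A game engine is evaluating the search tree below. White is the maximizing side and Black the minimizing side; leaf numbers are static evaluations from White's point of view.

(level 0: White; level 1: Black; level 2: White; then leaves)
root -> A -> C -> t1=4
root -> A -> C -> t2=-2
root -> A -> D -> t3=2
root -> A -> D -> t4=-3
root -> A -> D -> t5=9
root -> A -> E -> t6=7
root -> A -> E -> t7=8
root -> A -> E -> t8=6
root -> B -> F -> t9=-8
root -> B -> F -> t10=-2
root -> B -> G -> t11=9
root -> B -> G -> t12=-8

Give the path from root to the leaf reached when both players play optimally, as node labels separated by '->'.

root -> A -> C -> t1

C (White): max(4, -2) = 4
D (White): max(2, -3, 9) = 9
E (White): max(7, 8, 6) = 8
A (Black): min(4, 9, 8) = 4
F (White): max(-8, -2) = -2
G (White): max(9, -8) = 9
B (Black): min(-2, 9) = -2
root (White): max(4, -2) = 4
At root, White picks A (highest: 4).
At A, Black picks C (lowest: 4).
At C, White picks t1 (highest: 4).
Terminal value 4.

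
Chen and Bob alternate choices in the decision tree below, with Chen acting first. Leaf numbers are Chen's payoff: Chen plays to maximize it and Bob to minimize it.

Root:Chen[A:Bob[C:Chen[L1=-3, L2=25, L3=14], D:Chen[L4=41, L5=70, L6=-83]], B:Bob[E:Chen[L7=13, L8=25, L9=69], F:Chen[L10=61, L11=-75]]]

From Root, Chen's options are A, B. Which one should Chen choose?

C (Chen): max(-3, 25, 14) = 25
D (Chen): max(41, 70, -83) = 70
A (Bob): min(25, 70) = 25
E (Chen): max(13, 25, 69) = 69
F (Chen): max(61, -75) = 61
B (Bob): min(69, 61) = 61
Root (Chen): max(25, 61) = 61
Chen at Root wants the highest of {A=25, B=61}, so chooses B.

B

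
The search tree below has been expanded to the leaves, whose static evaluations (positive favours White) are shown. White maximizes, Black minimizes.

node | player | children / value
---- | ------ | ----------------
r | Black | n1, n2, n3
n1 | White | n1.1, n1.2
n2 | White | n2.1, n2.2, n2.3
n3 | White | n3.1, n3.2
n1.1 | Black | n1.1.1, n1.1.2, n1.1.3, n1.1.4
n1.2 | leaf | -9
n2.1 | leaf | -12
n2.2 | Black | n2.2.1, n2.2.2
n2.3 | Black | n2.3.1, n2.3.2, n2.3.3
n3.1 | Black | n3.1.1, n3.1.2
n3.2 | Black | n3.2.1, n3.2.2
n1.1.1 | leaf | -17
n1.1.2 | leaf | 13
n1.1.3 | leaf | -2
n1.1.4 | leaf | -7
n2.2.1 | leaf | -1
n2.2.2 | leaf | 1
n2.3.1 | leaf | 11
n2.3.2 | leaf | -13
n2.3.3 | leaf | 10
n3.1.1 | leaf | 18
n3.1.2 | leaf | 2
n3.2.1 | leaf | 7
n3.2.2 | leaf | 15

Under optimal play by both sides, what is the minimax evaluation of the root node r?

n1.1 (Black): min(-17, 13, -2, -7) = -17
n1 (White): max(-17, -9) = -9
n2.2 (Black): min(-1, 1) = -1
n2.3 (Black): min(11, -13, 10) = -13
n2 (White): max(-12, -1, -13) = -1
n3.1 (Black): min(18, 2) = 2
n3.2 (Black): min(7, 15) = 7
n3 (White): max(2, 7) = 7
r (Black): min(-9, -1, 7) = -9

-9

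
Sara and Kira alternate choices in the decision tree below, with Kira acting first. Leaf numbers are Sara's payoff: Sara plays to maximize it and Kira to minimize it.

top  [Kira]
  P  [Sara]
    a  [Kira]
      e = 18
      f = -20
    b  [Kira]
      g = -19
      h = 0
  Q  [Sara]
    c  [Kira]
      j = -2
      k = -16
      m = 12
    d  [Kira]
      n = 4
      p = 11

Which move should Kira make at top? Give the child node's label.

P

a (Kira): min(18, -20) = -20
b (Kira): min(-19, 0) = -19
P (Sara): max(-20, -19) = -19
c (Kira): min(-2, -16, 12) = -16
d (Kira): min(4, 11) = 4
Q (Sara): max(-16, 4) = 4
top (Kira): min(-19, 4) = -19
Kira at top wants the lowest of {P=-19, Q=4}, so chooses P.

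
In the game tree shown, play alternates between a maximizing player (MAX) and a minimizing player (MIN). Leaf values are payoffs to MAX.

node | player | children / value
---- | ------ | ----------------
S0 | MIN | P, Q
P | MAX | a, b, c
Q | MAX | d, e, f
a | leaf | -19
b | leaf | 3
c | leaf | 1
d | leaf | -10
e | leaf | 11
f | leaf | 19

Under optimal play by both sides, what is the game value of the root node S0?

P (MAX): max(-19, 3, 1) = 3
Q (MAX): max(-10, 11, 19) = 19
S0 (MIN): min(3, 19) = 3

3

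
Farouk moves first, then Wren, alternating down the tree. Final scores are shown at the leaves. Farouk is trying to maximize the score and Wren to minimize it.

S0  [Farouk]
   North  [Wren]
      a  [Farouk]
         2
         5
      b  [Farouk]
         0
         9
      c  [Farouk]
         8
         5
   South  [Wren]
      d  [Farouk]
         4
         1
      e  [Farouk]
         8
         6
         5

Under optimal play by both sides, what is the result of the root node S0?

5

a (Farouk): max(2, 5) = 5
b (Farouk): max(0, 9) = 9
c (Farouk): max(8, 5) = 8
North (Wren): min(5, 9, 8) = 5
d (Farouk): max(4, 1) = 4
e (Farouk): max(8, 6, 5) = 8
South (Wren): min(4, 8) = 4
S0 (Farouk): max(5, 4) = 5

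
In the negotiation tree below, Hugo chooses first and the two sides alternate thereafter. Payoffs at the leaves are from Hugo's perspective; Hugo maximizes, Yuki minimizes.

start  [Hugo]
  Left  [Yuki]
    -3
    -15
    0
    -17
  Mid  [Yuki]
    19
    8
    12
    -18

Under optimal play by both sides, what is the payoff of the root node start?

Left (Yuki): min(-3, -15, 0, -17) = -17
Mid (Yuki): min(19, 8, 12, -18) = -18
start (Hugo): max(-17, -18) = -17

-17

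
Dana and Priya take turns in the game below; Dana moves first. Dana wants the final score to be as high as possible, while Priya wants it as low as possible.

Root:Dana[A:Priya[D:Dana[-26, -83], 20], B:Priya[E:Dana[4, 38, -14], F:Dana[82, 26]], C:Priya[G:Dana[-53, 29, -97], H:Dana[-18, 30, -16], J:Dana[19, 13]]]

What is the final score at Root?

38

D (Dana): max(-26, -83) = -26
A (Priya): min(-26, 20) = -26
E (Dana): max(4, 38, -14) = 38
F (Dana): max(82, 26) = 82
B (Priya): min(38, 82) = 38
G (Dana): max(-53, 29, -97) = 29
H (Dana): max(-18, 30, -16) = 30
J (Dana): max(19, 13) = 19
C (Priya): min(29, 30, 19) = 19
Root (Dana): max(-26, 38, 19) = 38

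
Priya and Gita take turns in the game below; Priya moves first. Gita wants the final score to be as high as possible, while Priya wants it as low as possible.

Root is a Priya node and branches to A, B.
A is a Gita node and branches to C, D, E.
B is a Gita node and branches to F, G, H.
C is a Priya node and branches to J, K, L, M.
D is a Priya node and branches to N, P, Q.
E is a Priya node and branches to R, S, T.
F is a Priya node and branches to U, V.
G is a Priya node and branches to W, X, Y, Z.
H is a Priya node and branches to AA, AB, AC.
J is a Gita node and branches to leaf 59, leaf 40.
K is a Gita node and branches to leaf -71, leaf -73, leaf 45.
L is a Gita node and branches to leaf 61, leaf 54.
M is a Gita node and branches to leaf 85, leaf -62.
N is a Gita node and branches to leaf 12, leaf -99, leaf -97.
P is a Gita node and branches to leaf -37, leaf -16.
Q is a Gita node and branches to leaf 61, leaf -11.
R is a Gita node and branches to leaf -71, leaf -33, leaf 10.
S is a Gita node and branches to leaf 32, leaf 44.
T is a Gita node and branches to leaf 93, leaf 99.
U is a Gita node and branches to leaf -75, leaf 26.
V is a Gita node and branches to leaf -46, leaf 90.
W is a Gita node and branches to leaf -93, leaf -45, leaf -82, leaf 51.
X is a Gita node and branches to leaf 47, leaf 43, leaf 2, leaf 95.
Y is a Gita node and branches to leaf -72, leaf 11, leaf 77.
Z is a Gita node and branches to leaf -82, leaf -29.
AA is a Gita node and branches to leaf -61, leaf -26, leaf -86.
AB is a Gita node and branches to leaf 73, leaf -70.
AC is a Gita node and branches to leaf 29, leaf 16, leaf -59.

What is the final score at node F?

26

U (Gita): max(-75, 26) = 26
V (Gita): max(-46, 90) = 90
F (Priya): min(26, 90) = 26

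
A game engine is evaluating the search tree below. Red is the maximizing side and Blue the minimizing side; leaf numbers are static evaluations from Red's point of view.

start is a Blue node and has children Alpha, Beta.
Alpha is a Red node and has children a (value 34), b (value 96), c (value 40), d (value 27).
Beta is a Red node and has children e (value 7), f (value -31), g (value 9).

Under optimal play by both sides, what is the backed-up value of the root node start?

9

Alpha (Red): max(34, 96, 40, 27) = 96
Beta (Red): max(7, -31, 9) = 9
start (Blue): min(96, 9) = 9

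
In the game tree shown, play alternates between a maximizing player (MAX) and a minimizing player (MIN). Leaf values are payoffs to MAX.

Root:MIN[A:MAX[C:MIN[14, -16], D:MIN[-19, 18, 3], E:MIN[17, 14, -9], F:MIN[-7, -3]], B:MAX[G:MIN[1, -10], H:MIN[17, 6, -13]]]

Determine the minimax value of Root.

C (MIN): min(14, -16) = -16
D (MIN): min(-19, 18, 3) = -19
E (MIN): min(17, 14, -9) = -9
F (MIN): min(-7, -3) = -7
A (MAX): max(-16, -19, -9, -7) = -7
G (MIN): min(1, -10) = -10
H (MIN): min(17, 6, -13) = -13
B (MAX): max(-10, -13) = -10
Root (MIN): min(-7, -10) = -10

-10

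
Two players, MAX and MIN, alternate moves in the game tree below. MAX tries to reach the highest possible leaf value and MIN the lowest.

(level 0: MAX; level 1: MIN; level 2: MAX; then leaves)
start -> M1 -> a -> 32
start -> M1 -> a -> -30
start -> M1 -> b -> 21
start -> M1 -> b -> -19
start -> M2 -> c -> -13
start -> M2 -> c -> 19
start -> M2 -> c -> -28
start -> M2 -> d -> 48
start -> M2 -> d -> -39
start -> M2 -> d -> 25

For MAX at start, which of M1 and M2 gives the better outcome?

M1

a (MAX): max(32, -30) = 32
b (MAX): max(21, -19) = 21
M1 (MIN): min(32, 21) = 21
c (MAX): max(-13, 19, -28) = 19
d (MAX): max(48, -39, 25) = 48
M2 (MIN): min(19, 48) = 19
MAX prefers the higher value; M1=21, M2=19. M1 is better since 21 > 19.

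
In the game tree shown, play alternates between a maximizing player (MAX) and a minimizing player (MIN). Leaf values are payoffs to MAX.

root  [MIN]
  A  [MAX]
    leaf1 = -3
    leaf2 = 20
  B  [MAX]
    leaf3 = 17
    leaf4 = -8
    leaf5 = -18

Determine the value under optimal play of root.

A (MAX): max(-3, 20) = 20
B (MAX): max(17, -8, -18) = 17
root (MIN): min(20, 17) = 17

17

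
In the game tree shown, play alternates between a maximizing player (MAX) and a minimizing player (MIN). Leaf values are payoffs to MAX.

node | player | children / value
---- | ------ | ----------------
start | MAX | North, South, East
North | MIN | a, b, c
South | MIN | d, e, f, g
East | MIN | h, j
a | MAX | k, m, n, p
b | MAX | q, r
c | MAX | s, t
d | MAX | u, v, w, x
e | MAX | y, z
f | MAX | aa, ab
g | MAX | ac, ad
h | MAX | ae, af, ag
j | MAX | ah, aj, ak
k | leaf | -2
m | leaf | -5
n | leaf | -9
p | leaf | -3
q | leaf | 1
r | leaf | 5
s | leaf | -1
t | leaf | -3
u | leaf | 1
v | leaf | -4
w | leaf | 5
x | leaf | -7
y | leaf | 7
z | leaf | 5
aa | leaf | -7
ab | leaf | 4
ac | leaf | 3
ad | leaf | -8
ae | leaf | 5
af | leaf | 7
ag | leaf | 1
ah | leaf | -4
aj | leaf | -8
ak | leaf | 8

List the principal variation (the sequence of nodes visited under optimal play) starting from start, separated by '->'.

a (MAX): max(-2, -5, -9, -3) = -2
b (MAX): max(1, 5) = 5
c (MAX): max(-1, -3) = -1
North (MIN): min(-2, 5, -1) = -2
d (MAX): max(1, -4, 5, -7) = 5
e (MAX): max(7, 5) = 7
f (MAX): max(-7, 4) = 4
g (MAX): max(3, -8) = 3
South (MIN): min(5, 7, 4, 3) = 3
h (MAX): max(5, 7, 1) = 7
j (MAX): max(-4, -8, 8) = 8
East (MIN): min(7, 8) = 7
start (MAX): max(-2, 3, 7) = 7
At start, MAX picks East (highest: 7).
At East, MIN picks h (lowest: 7).
At h, MAX picks af (highest: 7).
Terminal value 7.

start -> East -> h -> af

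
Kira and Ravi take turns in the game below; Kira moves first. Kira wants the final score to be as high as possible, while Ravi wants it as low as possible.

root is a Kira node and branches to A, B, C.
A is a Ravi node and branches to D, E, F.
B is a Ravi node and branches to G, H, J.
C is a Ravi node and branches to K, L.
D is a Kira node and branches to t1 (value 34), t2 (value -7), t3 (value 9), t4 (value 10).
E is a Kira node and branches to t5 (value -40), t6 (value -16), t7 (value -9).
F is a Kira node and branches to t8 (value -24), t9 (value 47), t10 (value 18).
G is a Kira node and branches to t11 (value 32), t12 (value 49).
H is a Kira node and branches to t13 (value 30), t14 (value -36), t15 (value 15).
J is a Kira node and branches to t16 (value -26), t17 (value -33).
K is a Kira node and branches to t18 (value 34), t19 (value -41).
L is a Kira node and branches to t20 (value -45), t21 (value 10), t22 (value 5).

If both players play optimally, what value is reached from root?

D (Kira): max(34, -7, 9, 10) = 34
E (Kira): max(-40, -16, -9) = -9
F (Kira): max(-24, 47, 18) = 47
A (Ravi): min(34, -9, 47) = -9
G (Kira): max(32, 49) = 49
H (Kira): max(30, -36, 15) = 30
J (Kira): max(-26, -33) = -26
B (Ravi): min(49, 30, -26) = -26
K (Kira): max(34, -41) = 34
L (Kira): max(-45, 10, 5) = 10
C (Ravi): min(34, 10) = 10
root (Kira): max(-9, -26, 10) = 10

10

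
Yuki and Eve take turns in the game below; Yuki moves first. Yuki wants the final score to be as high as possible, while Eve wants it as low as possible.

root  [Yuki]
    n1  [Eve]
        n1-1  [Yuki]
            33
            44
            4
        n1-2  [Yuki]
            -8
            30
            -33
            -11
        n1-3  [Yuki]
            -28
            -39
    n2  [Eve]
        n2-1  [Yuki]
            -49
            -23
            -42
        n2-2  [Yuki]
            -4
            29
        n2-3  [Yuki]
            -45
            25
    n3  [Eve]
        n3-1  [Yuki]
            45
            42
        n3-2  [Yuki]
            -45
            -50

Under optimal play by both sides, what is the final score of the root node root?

n1-1 (Yuki): max(33, 44, 4) = 44
n1-2 (Yuki): max(-8, 30, -33, -11) = 30
n1-3 (Yuki): max(-28, -39) = -28
n1 (Eve): min(44, 30, -28) = -28
n2-1 (Yuki): max(-49, -23, -42) = -23
n2-2 (Yuki): max(-4, 29) = 29
n2-3 (Yuki): max(-45, 25) = 25
n2 (Eve): min(-23, 29, 25) = -23
n3-1 (Yuki): max(45, 42) = 45
n3-2 (Yuki): max(-45, -50) = -45
n3 (Eve): min(45, -45) = -45
root (Yuki): max(-28, -23, -45) = -23

-23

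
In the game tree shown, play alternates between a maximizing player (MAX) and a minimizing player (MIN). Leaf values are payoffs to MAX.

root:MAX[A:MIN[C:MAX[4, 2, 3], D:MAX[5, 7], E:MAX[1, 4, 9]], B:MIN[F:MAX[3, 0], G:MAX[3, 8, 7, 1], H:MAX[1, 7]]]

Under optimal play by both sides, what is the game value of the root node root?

C (MAX): max(4, 2, 3) = 4
D (MAX): max(5, 7) = 7
E (MAX): max(1, 4, 9) = 9
A (MIN): min(4, 7, 9) = 4
F (MAX): max(3, 0) = 3
G (MAX): max(3, 8, 7, 1) = 8
H (MAX): max(1, 7) = 7
B (MIN): min(3, 8, 7) = 3
root (MAX): max(4, 3) = 4

4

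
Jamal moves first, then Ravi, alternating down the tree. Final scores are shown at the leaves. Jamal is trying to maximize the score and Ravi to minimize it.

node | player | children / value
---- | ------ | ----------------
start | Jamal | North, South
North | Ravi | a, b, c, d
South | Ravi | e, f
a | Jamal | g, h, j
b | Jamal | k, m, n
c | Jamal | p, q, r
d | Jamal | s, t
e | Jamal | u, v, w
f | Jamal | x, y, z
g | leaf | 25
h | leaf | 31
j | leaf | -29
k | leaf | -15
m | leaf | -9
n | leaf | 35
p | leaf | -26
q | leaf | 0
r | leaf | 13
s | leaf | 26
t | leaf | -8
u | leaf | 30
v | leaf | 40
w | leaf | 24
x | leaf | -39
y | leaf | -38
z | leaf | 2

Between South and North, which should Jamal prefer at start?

North

e (Jamal): max(30, 40, 24) = 40
f (Jamal): max(-39, -38, 2) = 2
South (Ravi): min(40, 2) = 2
a (Jamal): max(25, 31, -29) = 31
b (Jamal): max(-15, -9, 35) = 35
c (Jamal): max(-26, 0, 13) = 13
d (Jamal): max(26, -8) = 26
North (Ravi): min(31, 35, 13, 26) = 13
Jamal prefers the higher value; South=2, North=13. North is better since 13 > 2.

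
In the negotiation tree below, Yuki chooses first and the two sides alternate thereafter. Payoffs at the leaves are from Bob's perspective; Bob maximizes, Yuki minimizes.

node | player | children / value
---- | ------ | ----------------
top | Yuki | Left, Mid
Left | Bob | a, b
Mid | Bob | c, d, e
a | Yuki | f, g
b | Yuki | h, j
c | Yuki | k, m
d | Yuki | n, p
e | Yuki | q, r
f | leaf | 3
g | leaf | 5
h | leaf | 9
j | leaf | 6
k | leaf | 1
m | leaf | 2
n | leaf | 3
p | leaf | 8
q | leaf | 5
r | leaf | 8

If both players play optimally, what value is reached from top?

5

a (Yuki): min(3, 5) = 3
b (Yuki): min(9, 6) = 6
Left (Bob): max(3, 6) = 6
c (Yuki): min(1, 2) = 1
d (Yuki): min(3, 8) = 3
e (Yuki): min(5, 8) = 5
Mid (Bob): max(1, 3, 5) = 5
top (Yuki): min(6, 5) = 5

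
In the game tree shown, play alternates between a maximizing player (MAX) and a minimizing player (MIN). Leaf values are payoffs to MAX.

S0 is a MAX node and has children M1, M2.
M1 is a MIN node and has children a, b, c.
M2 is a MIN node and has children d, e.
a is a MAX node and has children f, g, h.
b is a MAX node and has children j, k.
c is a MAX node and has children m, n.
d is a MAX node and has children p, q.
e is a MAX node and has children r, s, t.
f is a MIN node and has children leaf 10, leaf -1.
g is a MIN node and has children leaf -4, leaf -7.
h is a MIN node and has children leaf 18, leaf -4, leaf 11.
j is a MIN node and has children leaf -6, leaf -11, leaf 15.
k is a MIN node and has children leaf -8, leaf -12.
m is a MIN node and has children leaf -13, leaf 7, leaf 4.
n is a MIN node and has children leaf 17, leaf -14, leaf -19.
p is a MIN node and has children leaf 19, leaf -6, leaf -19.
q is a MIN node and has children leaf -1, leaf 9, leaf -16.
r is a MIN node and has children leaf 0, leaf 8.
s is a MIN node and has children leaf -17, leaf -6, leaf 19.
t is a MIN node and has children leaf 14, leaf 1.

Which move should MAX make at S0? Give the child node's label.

M1

f (MIN): min(10, -1) = -1
g (MIN): min(-4, -7) = -7
h (MIN): min(18, -4, 11) = -4
a (MAX): max(-1, -7, -4) = -1
j (MIN): min(-6, -11, 15) = -11
k (MIN): min(-8, -12) = -12
b (MAX): max(-11, -12) = -11
m (MIN): min(-13, 7, 4) = -13
n (MIN): min(17, -14, -19) = -19
c (MAX): max(-13, -19) = -13
M1 (MIN): min(-1, -11, -13) = -13
p (MIN): min(19, -6, -19) = -19
q (MIN): min(-1, 9, -16) = -16
d (MAX): max(-19, -16) = -16
r (MIN): min(0, 8) = 0
s (MIN): min(-17, -6, 19) = -17
t (MIN): min(14, 1) = 1
e (MAX): max(0, -17, 1) = 1
M2 (MIN): min(-16, 1) = -16
S0 (MAX): max(-13, -16) = -13
MAX at S0 wants the highest of {M1=-13, M2=-16}, so chooses M1.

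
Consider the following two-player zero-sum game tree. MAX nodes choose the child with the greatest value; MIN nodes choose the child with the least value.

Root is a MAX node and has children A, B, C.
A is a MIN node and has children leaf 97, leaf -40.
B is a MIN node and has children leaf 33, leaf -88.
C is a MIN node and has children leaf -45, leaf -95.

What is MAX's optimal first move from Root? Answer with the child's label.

A (MIN): min(97, -40) = -40
B (MIN): min(33, -88) = -88
C (MIN): min(-45, -95) = -95
Root (MAX): max(-40, -88, -95) = -40
MAX at Root wants the highest of {A=-40, B=-88, C=-95}, so chooses A.

A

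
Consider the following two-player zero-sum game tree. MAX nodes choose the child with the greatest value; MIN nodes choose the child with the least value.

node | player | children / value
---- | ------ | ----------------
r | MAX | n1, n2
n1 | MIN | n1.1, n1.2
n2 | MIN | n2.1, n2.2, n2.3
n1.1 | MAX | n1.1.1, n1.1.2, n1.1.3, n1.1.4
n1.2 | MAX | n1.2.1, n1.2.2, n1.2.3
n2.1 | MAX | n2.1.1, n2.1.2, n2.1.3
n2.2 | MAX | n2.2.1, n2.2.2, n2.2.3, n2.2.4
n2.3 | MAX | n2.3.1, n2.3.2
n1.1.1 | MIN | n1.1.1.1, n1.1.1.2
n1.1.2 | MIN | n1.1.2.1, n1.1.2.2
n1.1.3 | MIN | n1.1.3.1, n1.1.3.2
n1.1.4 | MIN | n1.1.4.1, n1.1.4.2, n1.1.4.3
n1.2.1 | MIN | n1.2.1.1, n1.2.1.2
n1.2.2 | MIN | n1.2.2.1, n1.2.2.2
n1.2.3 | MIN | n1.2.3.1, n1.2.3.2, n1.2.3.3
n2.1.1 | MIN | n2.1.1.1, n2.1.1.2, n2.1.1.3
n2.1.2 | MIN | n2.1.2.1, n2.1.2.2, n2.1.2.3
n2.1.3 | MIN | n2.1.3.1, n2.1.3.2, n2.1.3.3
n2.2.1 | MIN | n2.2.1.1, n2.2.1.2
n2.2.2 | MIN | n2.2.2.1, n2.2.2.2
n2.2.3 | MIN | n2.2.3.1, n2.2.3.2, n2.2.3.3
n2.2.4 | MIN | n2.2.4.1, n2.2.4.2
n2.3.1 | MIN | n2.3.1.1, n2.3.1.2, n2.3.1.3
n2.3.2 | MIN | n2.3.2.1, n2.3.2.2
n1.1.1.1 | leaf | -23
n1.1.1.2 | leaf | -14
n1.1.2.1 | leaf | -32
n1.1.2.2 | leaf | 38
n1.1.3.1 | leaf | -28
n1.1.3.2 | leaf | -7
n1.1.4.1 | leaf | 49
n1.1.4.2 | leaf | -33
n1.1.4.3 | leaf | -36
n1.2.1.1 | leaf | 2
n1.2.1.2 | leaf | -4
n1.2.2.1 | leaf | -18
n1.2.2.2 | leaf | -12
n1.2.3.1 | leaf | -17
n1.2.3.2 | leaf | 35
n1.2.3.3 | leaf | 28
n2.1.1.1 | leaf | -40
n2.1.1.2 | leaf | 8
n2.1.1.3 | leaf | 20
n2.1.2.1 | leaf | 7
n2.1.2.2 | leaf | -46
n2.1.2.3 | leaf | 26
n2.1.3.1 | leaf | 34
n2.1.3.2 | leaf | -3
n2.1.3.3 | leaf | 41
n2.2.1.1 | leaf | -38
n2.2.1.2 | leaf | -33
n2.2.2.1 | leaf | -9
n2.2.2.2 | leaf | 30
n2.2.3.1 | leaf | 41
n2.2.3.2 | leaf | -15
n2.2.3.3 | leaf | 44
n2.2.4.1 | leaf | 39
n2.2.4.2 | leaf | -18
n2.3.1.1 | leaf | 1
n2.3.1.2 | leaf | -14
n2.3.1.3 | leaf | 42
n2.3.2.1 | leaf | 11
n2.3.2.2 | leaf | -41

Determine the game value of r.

n1.1.1 (MIN): min(-23, -14) = -23
n1.1.2 (MIN): min(-32, 38) = -32
n1.1.3 (MIN): min(-28, -7) = -28
n1.1.4 (MIN): min(49, -33, -36) = -36
n1.1 (MAX): max(-23, -32, -28, -36) = -23
n1.2.1 (MIN): min(2, -4) = -4
n1.2.2 (MIN): min(-18, -12) = -18
n1.2.3 (MIN): min(-17, 35, 28) = -17
n1.2 (MAX): max(-4, -18, -17) = -4
n1 (MIN): min(-23, -4) = -23
n2.1.1 (MIN): min(-40, 8, 20) = -40
n2.1.2 (MIN): min(7, -46, 26) = -46
n2.1.3 (MIN): min(34, -3, 41) = -3
n2.1 (MAX): max(-40, -46, -3) = -3
n2.2.1 (MIN): min(-38, -33) = -38
n2.2.2 (MIN): min(-9, 30) = -9
n2.2.3 (MIN): min(41, -15, 44) = -15
n2.2.4 (MIN): min(39, -18) = -18
n2.2 (MAX): max(-38, -9, -15, -18) = -9
n2.3.1 (MIN): min(1, -14, 42) = -14
n2.3.2 (MIN): min(11, -41) = -41
n2.3 (MAX): max(-14, -41) = -14
n2 (MIN): min(-3, -9, -14) = -14
r (MAX): max(-23, -14) = -14

-14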